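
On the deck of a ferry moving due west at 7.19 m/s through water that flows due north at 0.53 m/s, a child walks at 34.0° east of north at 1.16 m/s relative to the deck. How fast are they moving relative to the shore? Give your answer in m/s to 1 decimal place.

In east/north components (m/s): child relative to ferry = (0.649, 0.962); ferry relative to water = (-7.190, 0.000); water relative to ground = (0.000, 0.530).
Sum = (-6.541, 1.492) m/s.
Speed = |(-6.541, 1.492)| = 6.709 m/s.

6.7 m/s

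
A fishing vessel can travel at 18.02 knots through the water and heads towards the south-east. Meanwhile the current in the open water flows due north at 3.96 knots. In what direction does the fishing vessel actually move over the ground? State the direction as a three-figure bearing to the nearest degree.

125°

Taking east as x and north as y: velocity relative to the water = (12.742, -12.742) knots; the water relative to ground = (0.000, 3.960) knots.
Velocity relative to ground = (12.742, -12.742) + (0.000, 3.960) = (12.742, -8.782) knots.
Bearing = atan2(12.74, -8.78) = 124.58° clockwise from north.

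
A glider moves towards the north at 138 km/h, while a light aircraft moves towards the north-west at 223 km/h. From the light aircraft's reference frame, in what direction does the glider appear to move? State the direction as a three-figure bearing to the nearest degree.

097°

Taking east as x and north as y: glider velocity = (0.000, 138.000) km/h; light aircraft velocity = (-157.685, 157.685) km/h.
Velocity of glider relative to light aircraft = (0.000, 138.000) − (-157.685, 157.685) = (157.685, -19.685) km/h.
Bearing = atan2(157.68, -19.68) = 97.12° clockwise from north.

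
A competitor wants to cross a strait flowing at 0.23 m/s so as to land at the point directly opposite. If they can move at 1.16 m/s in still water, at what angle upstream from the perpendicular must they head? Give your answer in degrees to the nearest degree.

To cancel the current, the upstream component of the competitor's velocity must equal the flow: 1.16 sin θ = 0.23.
sin θ = 0.23 / 1.16 = 0.1983.
θ = arcsin(0.1983) = 11.436°.

11°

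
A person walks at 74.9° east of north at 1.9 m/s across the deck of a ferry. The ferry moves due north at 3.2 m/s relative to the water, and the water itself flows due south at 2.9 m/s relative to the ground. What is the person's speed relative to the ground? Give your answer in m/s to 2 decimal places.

2.00 m/s

In east/north components (m/s): person relative to ferry = (1.834, 0.495); ferry relative to water = (0.000, 3.200); water relative to ground = (0.000, -2.900).
Sum = (1.834, 0.795) m/s.
Speed = |(1.834, 0.795)| = 1.999 m/s.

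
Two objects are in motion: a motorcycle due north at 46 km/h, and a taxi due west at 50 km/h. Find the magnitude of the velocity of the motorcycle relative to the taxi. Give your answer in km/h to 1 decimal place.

Taking east as x and north as y: motorcycle velocity = (0.000, 46.000) km/h; taxi velocity = (-50.000, 0.000) km/h.
Velocity of motorcycle relative to taxi = (0.000, 46.000) − (-50.000, 0.000) = (50.000, 46.000) km/h.
Magnitude = |(50.000, 46.000)| = 67.941 km/h.

67.9 km/h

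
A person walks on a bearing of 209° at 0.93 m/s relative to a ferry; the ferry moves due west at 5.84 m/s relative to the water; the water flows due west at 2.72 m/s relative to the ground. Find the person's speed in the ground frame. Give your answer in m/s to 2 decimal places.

In east/north components (m/s): person relative to ferry = (-0.451, -0.813); ferry relative to water = (-5.840, 0.000); water relative to ground = (-2.720, 0.000).
Sum = (-9.011, -0.813) m/s.
Speed = |(-9.011, -0.813)| = 9.048 m/s.

9.05 m/s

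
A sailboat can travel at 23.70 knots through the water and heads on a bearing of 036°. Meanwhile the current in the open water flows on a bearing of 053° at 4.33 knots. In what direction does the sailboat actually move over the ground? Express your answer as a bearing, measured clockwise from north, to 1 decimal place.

038.6°

Taking east as x and north as y: velocity relative to the water = (13.931, 19.174) knots; the water relative to ground = (3.458, 2.606) knots.
Velocity relative to ground = (13.931, 19.174) + (3.458, 2.606) = (17.389, 21.780) knots.
Bearing = atan2(17.39, 21.78) = 38.60° clockwise from north.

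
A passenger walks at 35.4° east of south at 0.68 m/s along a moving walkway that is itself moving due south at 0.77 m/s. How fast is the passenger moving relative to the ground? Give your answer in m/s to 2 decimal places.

Taking east as x and north as y: moving walkway velocity = (0.000, -0.770) m/s; passenger velocity relative to moving walkway = (0.394, -0.554) m/s.
Velocity relative to ground = (0.000, -0.770) + (0.394, -0.554) = (0.394, -1.324) m/s.
Speed = |(0.394, -1.324)| = 1.382 m/s.

1.38 m/s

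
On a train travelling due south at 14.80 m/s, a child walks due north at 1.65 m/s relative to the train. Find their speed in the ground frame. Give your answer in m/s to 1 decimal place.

Taking east as x and north as y: train velocity = (0.000, -14.800) m/s; child velocity relative to train = (0.000, 1.650) m/s.
Velocity relative to ground = (0.000, -14.800) + (0.000, 1.650) = (0.000, -13.150) m/s.
Speed = |(0.000, -13.150)| = 13.150 m/s.

13.2 m/s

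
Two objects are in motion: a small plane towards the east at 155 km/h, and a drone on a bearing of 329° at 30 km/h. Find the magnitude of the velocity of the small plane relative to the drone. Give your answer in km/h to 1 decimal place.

Taking east as x and north as y: small plane velocity = (155.000, 0.000) km/h; drone velocity = (-15.451, 25.715) km/h.
Velocity of small plane relative to drone = (155.000, 0.000) − (-15.451, 25.715) = (170.451, -25.715) km/h.
Magnitude = |(170.451, -25.715)| = 172.380 km/h.

172.4 km/h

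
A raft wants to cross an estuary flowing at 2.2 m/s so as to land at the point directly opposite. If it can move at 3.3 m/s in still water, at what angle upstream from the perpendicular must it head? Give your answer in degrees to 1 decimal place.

41.8°

To cancel the current, the upstream component of the raft's velocity must equal the flow: 3.3 sin θ = 2.2.
sin θ = 2.2 / 3.3 = 0.6667.
θ = arcsin(0.6667) = 41.810°.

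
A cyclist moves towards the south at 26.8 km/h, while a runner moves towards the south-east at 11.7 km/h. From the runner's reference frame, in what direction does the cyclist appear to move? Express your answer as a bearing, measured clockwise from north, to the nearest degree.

204°

Taking east as x and north as y: cyclist velocity = (0.000, -26.800) km/h; runner velocity = (8.273, -8.273) km/h.
Velocity of cyclist relative to runner = (0.000, -26.800) − (8.273, -8.273) = (-8.273, -18.527) km/h.
Bearing = atan2(-8.27, -18.53) = 204.06° clockwise from north.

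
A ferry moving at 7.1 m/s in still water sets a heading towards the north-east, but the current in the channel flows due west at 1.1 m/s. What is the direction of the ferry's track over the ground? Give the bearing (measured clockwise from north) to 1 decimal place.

Taking east as x and north as y: velocity relative to the water = (5.020, 5.020) m/s; the water relative to ground = (-1.100, 0.000) m/s.
Velocity relative to ground = (5.020, 5.020) + (-1.100, 0.000) = (3.920, 5.020) m/s.
Bearing = atan2(3.92, 5.02) = 37.99° clockwise from north.

038.0°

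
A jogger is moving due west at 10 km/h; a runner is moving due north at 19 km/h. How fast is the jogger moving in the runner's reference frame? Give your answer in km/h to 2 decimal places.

Taking east as x and north as y: jogger velocity = (-10.000, 0.000) km/h; runner velocity = (0.000, 19.000) km/h.
Velocity of jogger relative to runner = (-10.000, 0.000) − (0.000, 19.000) = (-10.000, -19.000) km/h.
Magnitude = |(-10.000, -19.000)| = 21.471 km/h.

21.47 km/h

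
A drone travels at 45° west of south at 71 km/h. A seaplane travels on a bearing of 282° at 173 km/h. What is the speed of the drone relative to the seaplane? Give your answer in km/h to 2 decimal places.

146.94 km/h

Taking east as x and north as y: drone velocity = (-50.205, -50.205) km/h; seaplane velocity = (-169.220, 35.969) km/h.
Velocity of drone relative to seaplane = (-50.205, -50.205) − (-169.220, 35.969) = (119.015, -86.173) km/h.
Magnitude = |(119.015, -86.173)| = 146.937 km/h.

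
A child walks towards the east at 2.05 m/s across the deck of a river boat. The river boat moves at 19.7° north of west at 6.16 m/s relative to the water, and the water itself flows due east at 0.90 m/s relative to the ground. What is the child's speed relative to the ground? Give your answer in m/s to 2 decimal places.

3.53 m/s

In east/north components (m/s): child relative to river boat = (2.050, 0.000); river boat relative to water = (-5.799, 2.077); water relative to ground = (0.900, 0.000).
Sum = (-2.849, 2.077) m/s.
Speed = |(-2.849, 2.077)| = 3.526 m/s.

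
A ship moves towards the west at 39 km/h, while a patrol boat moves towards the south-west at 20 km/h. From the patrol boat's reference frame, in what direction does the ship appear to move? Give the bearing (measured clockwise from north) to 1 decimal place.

Taking east as x and north as y: ship velocity = (-39.000, 0.000) km/h; patrol boat velocity = (-14.142, -14.142) km/h.
Velocity of ship relative to patrol boat = (-39.000, 0.000) − (-14.142, -14.142) = (-24.858, 14.142) km/h.
Bearing = atan2(-24.86, 14.14) = 299.64° clockwise from north.

299.6°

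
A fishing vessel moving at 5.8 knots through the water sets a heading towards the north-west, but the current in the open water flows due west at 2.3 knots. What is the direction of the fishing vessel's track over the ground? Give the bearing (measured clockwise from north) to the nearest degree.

Taking east as x and north as y: velocity relative to the water = (-4.101, 4.101) knots; the water relative to ground = (-2.300, 0.000) knots.
Velocity relative to ground = (-4.101, 4.101) + (-2.300, 0.000) = (-6.401, 4.101) knots.
Bearing = atan2(-6.40, 4.10) = 302.65° clockwise from north.

303°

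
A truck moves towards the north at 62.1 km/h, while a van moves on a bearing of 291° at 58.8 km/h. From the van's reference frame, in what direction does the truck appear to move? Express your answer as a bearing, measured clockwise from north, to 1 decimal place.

Taking east as x and north as y: truck velocity = (0.000, 62.100) km/h; van velocity = (-54.895, 21.072) km/h.
Velocity of truck relative to van = (0.000, 62.100) − (-54.895, 21.072) = (54.895, 41.028) km/h.
Bearing = atan2(54.89, 41.03) = 53.23° clockwise from north.

053.2°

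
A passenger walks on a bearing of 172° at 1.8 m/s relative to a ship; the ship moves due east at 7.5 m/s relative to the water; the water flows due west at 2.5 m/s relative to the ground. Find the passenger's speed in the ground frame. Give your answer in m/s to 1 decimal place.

5.5 m/s

In east/north components (m/s): passenger relative to ship = (0.251, -1.782); ship relative to water = (7.500, 0.000); water relative to ground = (-2.500, 0.000).
Sum = (5.251, -1.782) m/s.
Speed = |(5.251, -1.782)| = 5.545 m/s.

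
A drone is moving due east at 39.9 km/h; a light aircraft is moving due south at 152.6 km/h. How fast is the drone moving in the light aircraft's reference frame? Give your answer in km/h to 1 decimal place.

157.7 km/h

Taking east as x and north as y: drone velocity = (39.900, 0.000) km/h; light aircraft velocity = (0.000, -152.600) km/h.
Velocity of drone relative to light aircraft = (39.900, 0.000) − (0.000, -152.600) = (39.900, 152.600) km/h.
Magnitude = |(39.900, 152.600)| = 157.730 km/h.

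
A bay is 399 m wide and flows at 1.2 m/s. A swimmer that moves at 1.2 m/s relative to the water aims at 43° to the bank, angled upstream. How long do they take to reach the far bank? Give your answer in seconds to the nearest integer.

The component of the swimmer's velocity perpendicular to the bank is 1.2 × sin 43° = 0.818 m/s.
The current is parallel to the bank, so it does not affect the crossing time.
Time = 399 / 0.818 = 487.538 s.

488 s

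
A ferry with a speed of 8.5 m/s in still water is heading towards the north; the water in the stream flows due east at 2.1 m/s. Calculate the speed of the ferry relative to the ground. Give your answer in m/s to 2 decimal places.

Taking east as x and north as y: velocity relative to the water = (0.000, 8.500) m/s; the water relative to ground = (2.100, 0.000) m/s.
Velocity relative to ground = (0.000, 8.500) + (2.100, 0.000) = (2.100, 8.500) m/s.
Speed = |(2.100, 8.500)| = 8.756 m/s.

8.76 m/s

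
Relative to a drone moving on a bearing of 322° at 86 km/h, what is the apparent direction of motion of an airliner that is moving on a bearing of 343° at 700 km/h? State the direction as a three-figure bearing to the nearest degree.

Taking east as x and north as y: airliner velocity = (-204.660, 669.413) km/h; drone velocity = (-52.947, 67.769) km/h.
Velocity of airliner relative to drone = (-204.660, 669.413) − (-52.947, 67.769) = (-151.713, 601.644) km/h.
Bearing = atan2(-151.71, 601.64) = 345.85° clockwise from north.

346°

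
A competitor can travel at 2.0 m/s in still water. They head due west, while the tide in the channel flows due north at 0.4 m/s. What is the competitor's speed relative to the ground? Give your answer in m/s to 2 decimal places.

2.04 m/s

Taking east as x and north as y: velocity relative to the water = (-2.000, 0.000) m/s; the water relative to ground = (0.000, 0.400) m/s.
Velocity relative to ground = (-2.000, 0.000) + (0.000, 0.400) = (-2.000, 0.400) m/s.
Speed = |(-2.000, 0.400)| = 2.040 m/s.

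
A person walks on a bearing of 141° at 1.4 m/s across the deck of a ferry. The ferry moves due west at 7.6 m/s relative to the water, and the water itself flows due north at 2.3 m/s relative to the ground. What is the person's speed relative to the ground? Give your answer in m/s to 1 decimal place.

6.8 m/s

In east/north components (m/s): person relative to ferry = (0.881, -1.088); ferry relative to water = (-7.600, 0.000); water relative to ground = (0.000, 2.300).
Sum = (-6.719, 1.212) m/s.
Speed = |(-6.719, 1.212)| = 6.827 m/s.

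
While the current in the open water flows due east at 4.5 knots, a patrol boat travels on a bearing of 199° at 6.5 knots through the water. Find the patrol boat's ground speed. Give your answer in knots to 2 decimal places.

Taking east as x and north as y: velocity relative to the water = (-2.116, -6.146) knots; the water relative to ground = (4.500, 0.000) knots.
Velocity relative to ground = (-2.116, -6.146) + (4.500, 0.000) = (2.384, -6.146) knots.
Speed = |(2.384, -6.146)| = 6.592 knots.

6.59 knots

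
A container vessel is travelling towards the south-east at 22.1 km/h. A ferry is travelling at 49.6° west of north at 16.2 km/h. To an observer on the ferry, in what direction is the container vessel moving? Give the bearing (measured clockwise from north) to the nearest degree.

Taking east as x and north as y: container vessel velocity = (15.627, -15.627) km/h; ferry velocity = (-12.337, 10.500) km/h.
Velocity of container vessel relative to ferry = (15.627, -15.627) − (-12.337, 10.500) = (27.964, -26.127) km/h.
Bearing = atan2(27.96, -26.13) = 133.05° clockwise from north.

133°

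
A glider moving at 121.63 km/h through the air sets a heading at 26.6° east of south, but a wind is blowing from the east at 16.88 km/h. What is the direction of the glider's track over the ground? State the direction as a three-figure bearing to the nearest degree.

161°

Taking east as x and north as y: velocity relative to the air = (54.461, -108.756) km/h; the air relative to ground = (-16.880, 0.000) km/h.
Velocity relative to ground = (54.461, -108.756) + (-16.880, 0.000) = (37.581, -108.756) km/h.
Bearing = atan2(37.58, -108.76) = 160.94° clockwise from north.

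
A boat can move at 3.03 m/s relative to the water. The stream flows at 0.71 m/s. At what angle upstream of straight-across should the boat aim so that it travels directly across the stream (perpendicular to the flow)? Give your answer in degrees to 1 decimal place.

13.6°

To cancel the current, the upstream component of the boat's velocity must equal the flow: 3.03 sin θ = 0.71.
sin θ = 0.71 / 3.03 = 0.2343.
θ = arcsin(0.2343) = 13.552°.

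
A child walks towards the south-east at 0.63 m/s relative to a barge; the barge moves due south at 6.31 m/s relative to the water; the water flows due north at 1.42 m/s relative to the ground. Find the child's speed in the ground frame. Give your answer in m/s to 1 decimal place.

In east/north components (m/s): child relative to barge = (0.445, -0.445); barge relative to water = (0.000, -6.310); water relative to ground = (0.000, 1.420).
Sum = (0.445, -5.335) m/s.
Speed = |(0.445, -5.335)| = 5.354 m/s.

5.4 m/s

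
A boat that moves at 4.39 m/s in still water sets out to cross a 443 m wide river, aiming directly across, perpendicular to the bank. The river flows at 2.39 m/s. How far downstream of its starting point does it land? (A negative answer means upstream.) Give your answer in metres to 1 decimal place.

Perpendicular speed = 4.390 m/s; crossing time = 443 / 4.390 = 100.911 s.
Net downstream speed = 2.390 m/s.
Drift = 2.390 × 100.911 = 241.178 m (downstream).

241.2 m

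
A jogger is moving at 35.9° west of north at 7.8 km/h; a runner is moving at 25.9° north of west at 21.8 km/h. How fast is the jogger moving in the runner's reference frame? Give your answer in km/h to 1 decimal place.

Taking east as x and north as y: jogger velocity = (-4.574, 6.318) km/h; runner velocity = (-19.610, 9.522) km/h.
Velocity of jogger relative to runner = (-4.574, 6.318) − (-19.610, 9.522) = (15.037, -3.204) km/h.
Magnitude = |(15.037, -3.204)| = 15.374 km/h.

15.4 km/h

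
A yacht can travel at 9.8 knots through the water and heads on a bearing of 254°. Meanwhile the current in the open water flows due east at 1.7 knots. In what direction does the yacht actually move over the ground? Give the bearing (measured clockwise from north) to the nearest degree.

251°

Taking east as x and north as y: velocity relative to the water = (-9.420, -2.701) knots; the water relative to ground = (1.700, 0.000) knots.
Velocity relative to ground = (-9.420, -2.701) + (1.700, 0.000) = (-7.720, -2.701) knots.
Bearing = atan2(-7.72, -2.70) = 250.72° clockwise from north.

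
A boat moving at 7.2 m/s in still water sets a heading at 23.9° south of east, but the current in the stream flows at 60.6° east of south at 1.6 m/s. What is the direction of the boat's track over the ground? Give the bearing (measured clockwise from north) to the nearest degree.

115°

Taking east as x and north as y: velocity relative to the water = (6.583, -2.917) m/s; the water relative to ground = (1.394, -0.785) m/s.
Velocity relative to ground = (6.583, -2.917) + (1.394, -0.785) = (7.977, -3.702) m/s.
Bearing = atan2(7.98, -3.70) = 114.90° clockwise from north.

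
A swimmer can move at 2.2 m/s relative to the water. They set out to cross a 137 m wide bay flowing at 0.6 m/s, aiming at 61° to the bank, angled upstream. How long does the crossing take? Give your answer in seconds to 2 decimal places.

The component of the swimmer's velocity perpendicular to the bank is 2.2 × sin 61° = 1.924 m/s.
The current is parallel to the bank, so it does not affect the crossing time.
Time = 137 / 1.924 = 71.200 s.

71.20 s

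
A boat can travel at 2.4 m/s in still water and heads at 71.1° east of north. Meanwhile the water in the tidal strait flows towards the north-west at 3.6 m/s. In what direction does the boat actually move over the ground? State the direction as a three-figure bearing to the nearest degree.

355°

Taking east as x and north as y: velocity relative to the water = (2.271, 0.777) m/s; the water relative to ground = (-2.546, 2.546) m/s.
Velocity relative to ground = (2.271, 0.777) + (-2.546, 2.546) = (-0.275, 3.323) m/s.
Bearing = atan2(-0.27, 3.32) = 355.27° clockwise from north.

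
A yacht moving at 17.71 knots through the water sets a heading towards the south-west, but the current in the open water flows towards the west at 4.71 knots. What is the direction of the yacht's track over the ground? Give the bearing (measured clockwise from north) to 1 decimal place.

234.0°

Taking east as x and north as y: velocity relative to the water = (-12.523, -12.523) knots; the water relative to ground = (-4.710, 0.000) knots.
Velocity relative to ground = (-12.523, -12.523) + (-4.710, 0.000) = (-17.233, -12.523) knots.
Bearing = atan2(-17.23, -12.52) = 233.99° clockwise from north.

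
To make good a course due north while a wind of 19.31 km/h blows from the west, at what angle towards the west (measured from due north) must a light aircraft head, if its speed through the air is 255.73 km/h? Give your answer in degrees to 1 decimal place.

The wind pushes perpendicular to the desired track; the heading must have a component into the wind equal to 19.31 km/h: 255.73 sin θ = 19.31.
sin θ = 0.0755, so θ = 4.330°.

4.3°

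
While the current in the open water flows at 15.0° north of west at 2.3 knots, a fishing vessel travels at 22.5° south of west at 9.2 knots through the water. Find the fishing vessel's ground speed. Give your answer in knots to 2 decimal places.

Taking east as x and north as y: velocity relative to the water = (-8.500, -3.521) knots; the water relative to ground = (-2.222, 0.595) knots.
Velocity relative to ground = (-8.500, -3.521) + (-2.222, 0.595) = (-10.721, -2.925) knots.
Speed = |(-10.721, -2.925)| = 11.113 knots.

11.11 knots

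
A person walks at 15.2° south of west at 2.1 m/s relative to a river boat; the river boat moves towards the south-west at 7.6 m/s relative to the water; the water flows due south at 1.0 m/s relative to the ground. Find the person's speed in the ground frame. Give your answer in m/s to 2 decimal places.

In east/north components (m/s): person relative to river boat = (-2.027, -0.551); river boat relative to water = (-5.374, -5.374); water relative to ground = (0.000, -1.000).
Sum = (-7.401, -6.925) m/s.
Speed = |(-7.401, -6.925)| = 10.135 m/s.

10.14 m/s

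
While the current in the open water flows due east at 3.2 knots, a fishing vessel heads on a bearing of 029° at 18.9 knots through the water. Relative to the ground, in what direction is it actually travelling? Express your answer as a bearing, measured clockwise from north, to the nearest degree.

037°

Taking east as x and north as y: velocity relative to the water = (9.163, 16.530) knots; the water relative to ground = (3.200, 0.000) knots.
Velocity relative to ground = (9.163, 16.530) + (3.200, 0.000) = (12.363, 16.530) knots.
Bearing = atan2(12.36, 16.53) = 36.79° clockwise from north.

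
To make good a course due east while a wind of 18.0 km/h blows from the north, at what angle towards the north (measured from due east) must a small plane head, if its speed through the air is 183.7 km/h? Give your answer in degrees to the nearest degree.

The wind pushes perpendicular to the desired track; the heading must have a component into the wind equal to 18.0 km/h: 183.7 sin θ = 18.0.
sin θ = 0.0980, so θ = 5.623°.

6°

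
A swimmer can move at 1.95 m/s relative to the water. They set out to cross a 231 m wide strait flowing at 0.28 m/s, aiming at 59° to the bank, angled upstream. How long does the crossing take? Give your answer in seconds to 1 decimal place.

138.2 s

The component of the swimmer's velocity perpendicular to the bank is 1.95 × sin 59° = 1.671 m/s.
The current is parallel to the bank, so it does not affect the crossing time.
Time = 231 / 1.671 = 138.201 s.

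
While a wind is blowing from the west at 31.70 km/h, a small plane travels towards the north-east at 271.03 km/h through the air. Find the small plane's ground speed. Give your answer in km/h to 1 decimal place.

294.3 km/h

Taking east as x and north as y: velocity relative to the air = (191.647, 191.647) km/h; the air relative to ground = (31.700, 0.000) km/h.
Velocity relative to ground = (191.647, 191.647) + (31.700, 0.000) = (223.347, 191.647) km/h.
Speed = |(223.347, 191.647)| = 294.300 km/h.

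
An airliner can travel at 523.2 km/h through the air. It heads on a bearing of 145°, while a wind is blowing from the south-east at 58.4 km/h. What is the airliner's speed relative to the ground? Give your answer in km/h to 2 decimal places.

465.80 km/h

Taking east as x and north as y: velocity relative to the air = (300.095, -428.580) km/h; the air relative to ground = (-41.295, 41.295) km/h.
Velocity relative to ground = (300.095, -428.580) + (-41.295, 41.295) = (258.800, -387.285) km/h.
Speed = |(258.800, -387.285)| = 465.798 km/h.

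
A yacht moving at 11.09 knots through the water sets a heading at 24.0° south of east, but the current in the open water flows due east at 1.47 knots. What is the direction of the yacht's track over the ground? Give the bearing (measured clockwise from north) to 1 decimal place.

Taking east as x and north as y: velocity relative to the water = (10.131, -4.511) knots; the water relative to ground = (1.470, 0.000) knots.
Velocity relative to ground = (10.131, -4.511) + (1.470, 0.000) = (11.601, -4.511) knots.
Bearing = atan2(11.60, -4.51) = 111.25° clockwise from north.

111.2°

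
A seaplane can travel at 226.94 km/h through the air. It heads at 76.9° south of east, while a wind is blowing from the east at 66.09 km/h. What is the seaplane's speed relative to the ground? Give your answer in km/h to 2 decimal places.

221.52 km/h

Taking east as x and north as y: velocity relative to the air = (51.436, -221.034) km/h; the air relative to ground = (-66.090, 0.000) km/h.
Velocity relative to ground = (51.436, -221.034) + (-66.090, 0.000) = (-14.654, -221.034) km/h.
Speed = |(-14.654, -221.034)| = 221.519 km/h.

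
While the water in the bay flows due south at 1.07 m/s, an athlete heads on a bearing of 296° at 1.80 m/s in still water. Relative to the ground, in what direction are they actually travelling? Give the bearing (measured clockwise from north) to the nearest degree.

Taking east as x and north as y: velocity relative to the water = (-1.618, 0.789) m/s; the water relative to ground = (0.000, -1.070) m/s.
Velocity relative to ground = (-1.618, 0.789) + (0.000, -1.070) = (-1.618, -0.281) m/s.
Bearing = atan2(-1.62, -0.28) = 260.15° clockwise from north.

260°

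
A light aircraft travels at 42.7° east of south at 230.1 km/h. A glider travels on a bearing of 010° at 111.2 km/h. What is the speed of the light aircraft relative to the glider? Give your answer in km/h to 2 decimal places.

Taking east as x and north as y: light aircraft velocity = (156.045, -169.104) km/h; glider velocity = (19.310, 109.511) km/h.
Velocity of light aircraft relative to glider = (156.045, -169.104) − (19.310, 109.511) = (136.735, -278.614) km/h.
Magnitude = |(136.735, -278.614)| = 310.359 km/h.

310.36 km/h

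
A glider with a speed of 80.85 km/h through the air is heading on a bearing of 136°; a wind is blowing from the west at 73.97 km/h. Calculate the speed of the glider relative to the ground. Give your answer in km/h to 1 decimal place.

Taking east as x and north as y: velocity relative to the air = (56.163, -58.159) km/h; the air relative to ground = (73.970, 0.000) km/h.
Velocity relative to ground = (56.163, -58.159) + (73.970, 0.000) = (130.133, -58.159) km/h.
Speed = |(130.133, -58.159)| = 142.538 km/h.

142.5 km/h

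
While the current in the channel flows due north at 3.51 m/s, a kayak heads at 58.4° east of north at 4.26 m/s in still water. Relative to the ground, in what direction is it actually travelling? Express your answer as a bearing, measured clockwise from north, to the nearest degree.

032°

Taking east as x and north as y: velocity relative to the water = (3.628, 2.232) m/s; the water relative to ground = (0.000, 3.510) m/s.
Velocity relative to ground = (3.628, 2.232) + (0.000, 3.510) = (3.628, 5.742) m/s.
Bearing = atan2(3.63, 5.74) = 32.29° clockwise from north.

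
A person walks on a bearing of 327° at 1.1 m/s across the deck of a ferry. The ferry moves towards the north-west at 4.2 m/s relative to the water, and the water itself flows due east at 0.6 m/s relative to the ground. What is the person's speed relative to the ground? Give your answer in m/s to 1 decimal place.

In east/north components (m/s): person relative to ferry = (-0.599, 0.923); ferry relative to water = (-2.970, 2.970); water relative to ground = (0.600, 0.000).
Sum = (-2.969, 3.892) m/s.
Speed = |(-2.969, 3.892)| = 4.895 m/s.

4.9 m/s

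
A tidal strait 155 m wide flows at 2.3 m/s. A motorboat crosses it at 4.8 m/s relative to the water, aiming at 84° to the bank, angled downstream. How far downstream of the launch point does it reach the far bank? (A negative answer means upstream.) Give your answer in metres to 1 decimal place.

Perpendicular speed = 4.774 m/s; crossing time = 155 / 4.774 = 32.470 s.
Net downstream speed = 2.802 m/s.
Drift = 2.802 × 32.470 = 90.971 m (downstream).

91.0 m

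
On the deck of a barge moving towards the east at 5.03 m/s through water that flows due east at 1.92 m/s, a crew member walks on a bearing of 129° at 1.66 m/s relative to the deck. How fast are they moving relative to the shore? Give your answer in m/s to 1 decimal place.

8.3 m/s

In east/north components (m/s): crew member relative to barge = (1.290, -1.045); barge relative to water = (5.030, 0.000); water relative to ground = (1.920, 0.000).
Sum = (8.240, -1.045) m/s.
Speed = |(8.240, -1.045)| = 8.306 m/s.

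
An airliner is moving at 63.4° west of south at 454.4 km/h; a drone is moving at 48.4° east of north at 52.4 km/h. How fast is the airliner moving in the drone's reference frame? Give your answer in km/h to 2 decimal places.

505.20 km/h

Taking east as x and north as y: airliner velocity = (-406.304, -203.462) km/h; drone velocity = (39.185, 34.790) km/h.
Velocity of airliner relative to drone = (-406.304, -203.462) − (39.185, 34.790) = (-445.488, -238.251) km/h.
Magnitude = |(-445.488, -238.251)| = 505.197 km/h.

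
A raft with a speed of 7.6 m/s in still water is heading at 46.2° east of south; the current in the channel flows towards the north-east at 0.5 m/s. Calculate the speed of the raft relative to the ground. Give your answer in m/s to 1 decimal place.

Taking east as x and north as y: velocity relative to the water = (5.485, -5.260) m/s; the water relative to ground = (0.354, 0.354) m/s.
Velocity relative to ground = (5.485, -5.260) + (0.354, 0.354) = (5.839, -4.907) m/s.
Speed = |(5.839, -4.907)| = 7.627 m/s.

7.6 m/s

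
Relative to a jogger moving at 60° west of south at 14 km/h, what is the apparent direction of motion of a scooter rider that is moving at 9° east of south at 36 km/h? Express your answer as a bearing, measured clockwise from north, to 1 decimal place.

148.1°

Taking east as x and north as y: scooter rider velocity = (5.632, -35.557) km/h; jogger velocity = (-12.124, -7.000) km/h.
Velocity of scooter rider relative to jogger = (5.632, -35.557) − (-12.124, -7.000) = (17.756, -28.557) km/h.
Bearing = atan2(17.76, -28.56) = 148.13° clockwise from north.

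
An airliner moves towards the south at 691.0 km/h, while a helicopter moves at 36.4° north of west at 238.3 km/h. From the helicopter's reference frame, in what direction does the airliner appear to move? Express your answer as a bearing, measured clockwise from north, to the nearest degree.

167°

Taking east as x and north as y: airliner velocity = (0.000, -691.000) km/h; helicopter velocity = (-191.806, 141.412) km/h.
Velocity of airliner relative to helicopter = (0.000, -691.000) − (-191.806, 141.412) = (191.806, -832.412) km/h.
Bearing = atan2(191.81, -832.41) = 167.02° clockwise from north.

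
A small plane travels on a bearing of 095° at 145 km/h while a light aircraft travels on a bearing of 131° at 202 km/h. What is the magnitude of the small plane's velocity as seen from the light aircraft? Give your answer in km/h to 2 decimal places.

Taking east as x and north as y: small plane velocity = (144.448, -12.638) km/h; light aircraft velocity = (152.451, -132.524) km/h.
Velocity of small plane relative to light aircraft = (144.448, -12.638) − (152.451, -132.524) = (-8.003, 119.886) km/h.
Magnitude = |(-8.003, 119.886)| = 120.153 km/h.

120.15 km/h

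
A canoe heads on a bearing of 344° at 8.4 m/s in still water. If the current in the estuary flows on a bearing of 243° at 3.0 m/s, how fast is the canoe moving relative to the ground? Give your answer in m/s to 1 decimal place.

8.4 m/s

Taking east as x and north as y: velocity relative to the water = (-2.315, 8.075) m/s; the water relative to ground = (-2.673, -1.362) m/s.
Velocity relative to ground = (-2.315, 8.075) + (-2.673, -1.362) = (-4.988, 6.713) m/s.
Speed = |(-4.988, 6.713)| = 8.363 m/s.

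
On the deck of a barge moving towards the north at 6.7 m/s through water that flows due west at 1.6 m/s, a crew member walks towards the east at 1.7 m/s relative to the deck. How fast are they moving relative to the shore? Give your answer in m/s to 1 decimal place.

6.7 m/s

In east/north components (m/s): crew member relative to barge = (1.700, 0.000); barge relative to water = (0.000, 6.700); water relative to ground = (-1.600, 0.000).
Sum = (0.100, 6.700) m/s.
Speed = |(0.100, 6.700)| = 6.701 m/s.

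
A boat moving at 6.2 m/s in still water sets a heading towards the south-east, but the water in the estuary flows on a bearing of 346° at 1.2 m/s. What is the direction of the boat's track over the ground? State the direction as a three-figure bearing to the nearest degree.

128°

Taking east as x and north as y: velocity relative to the water = (4.384, -4.384) m/s; the water relative to ground = (-0.290, 1.164) m/s.
Velocity relative to ground = (4.384, -4.384) + (-0.290, 1.164) = (4.094, -3.220) m/s.
Bearing = atan2(4.09, -3.22) = 128.18° clockwise from north.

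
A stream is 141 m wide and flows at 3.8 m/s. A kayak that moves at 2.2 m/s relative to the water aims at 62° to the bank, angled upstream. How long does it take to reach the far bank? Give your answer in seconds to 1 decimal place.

The component of the kayak's velocity perpendicular to the bank is 2.2 × sin 62° = 1.942 m/s.
The flow acts along the bank and has no component across it.
Time = 141 / 1.942 = 72.587 s.

72.6 s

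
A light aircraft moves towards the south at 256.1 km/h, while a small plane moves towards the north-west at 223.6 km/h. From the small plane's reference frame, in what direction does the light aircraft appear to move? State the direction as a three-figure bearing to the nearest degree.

159°

Taking east as x and north as y: light aircraft velocity = (0.000, -256.100) km/h; small plane velocity = (-158.109, 158.109) km/h.
Velocity of light aircraft relative to small plane = (0.000, -256.100) − (-158.109, 158.109) = (158.109, -414.209) km/h.
Bearing = atan2(158.11, -414.21) = 159.11° clockwise from north.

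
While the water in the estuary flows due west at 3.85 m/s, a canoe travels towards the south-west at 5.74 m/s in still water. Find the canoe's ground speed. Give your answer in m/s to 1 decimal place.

Taking east as x and north as y: velocity relative to the water = (-4.059, -4.059) m/s; the water relative to ground = (-3.850, 0.000) m/s.
Velocity relative to ground = (-4.059, -4.059) + (-3.850, 0.000) = (-7.909, -4.059) m/s.
Speed = |(-7.909, -4.059)| = 8.889 m/s.

8.9 m/s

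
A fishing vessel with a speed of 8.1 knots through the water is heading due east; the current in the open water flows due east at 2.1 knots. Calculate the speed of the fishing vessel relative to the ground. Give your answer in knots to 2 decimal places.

Taking east as x and north as y: velocity relative to the water = (8.100, 0.000) knots; the water relative to ground = (2.100, 0.000) knots.
Velocity relative to ground = (8.100, 0.000) + (2.100, 0.000) = (10.200, 0.000) knots.
Speed = |(10.200, 0.000)| = 10.200 knots.

10.20 knots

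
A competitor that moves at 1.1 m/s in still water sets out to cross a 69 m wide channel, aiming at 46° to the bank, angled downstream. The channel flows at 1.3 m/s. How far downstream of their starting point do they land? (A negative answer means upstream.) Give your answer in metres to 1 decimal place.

Perpendicular speed = 0.791 m/s; crossing time = 69 / 0.791 = 87.201 s.
Net downstream speed = 2.064 m/s.
Drift = 2.064 × 87.201 = 179.994 m (downstream).

180.0 m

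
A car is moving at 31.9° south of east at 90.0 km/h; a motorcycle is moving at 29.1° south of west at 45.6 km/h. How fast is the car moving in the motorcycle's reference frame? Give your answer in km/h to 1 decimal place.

Taking east as x and north as y: car velocity = (76.407, -47.559) km/h; motorcycle velocity = (-39.844, -22.177) km/h.
Velocity of car relative to motorcycle = (76.407, -47.559) − (-39.844, -22.177) = (116.251, -25.383) km/h.
Magnitude = |(116.251, -25.383)| = 118.990 km/h.

119.0 km/h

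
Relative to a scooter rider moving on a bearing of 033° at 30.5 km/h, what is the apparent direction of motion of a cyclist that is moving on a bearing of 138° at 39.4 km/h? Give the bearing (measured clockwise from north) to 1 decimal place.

Taking east as x and north as y: cyclist velocity = (26.364, -29.280) km/h; scooter rider velocity = (16.611, 25.579) km/h.
Velocity of cyclist relative to scooter rider = (26.364, -29.280) − (16.611, 25.579) = (9.752, -54.859) km/h.
Bearing = atan2(9.75, -54.86) = 169.92° clockwise from north.

169.9°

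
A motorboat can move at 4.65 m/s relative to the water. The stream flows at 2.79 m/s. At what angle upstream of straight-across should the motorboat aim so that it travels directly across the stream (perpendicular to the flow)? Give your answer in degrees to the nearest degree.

37°

To cancel the current, the upstream component of the motorboat's velocity must equal the flow: 4.65 sin θ = 2.79.
sin θ = 2.79 / 4.65 = 0.6000.
θ = arcsin(0.6000) = 36.870°.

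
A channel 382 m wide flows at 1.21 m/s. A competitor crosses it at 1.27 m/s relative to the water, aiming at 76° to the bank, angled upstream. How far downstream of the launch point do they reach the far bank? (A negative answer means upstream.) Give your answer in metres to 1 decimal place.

279.9 m

Perpendicular speed = 1.232 m/s; crossing time = 382 / 1.232 = 309.996 s.
Net downstream speed = 0.903 m/s.
Drift = 0.903 × 309.996 = 279.851 m (downstream).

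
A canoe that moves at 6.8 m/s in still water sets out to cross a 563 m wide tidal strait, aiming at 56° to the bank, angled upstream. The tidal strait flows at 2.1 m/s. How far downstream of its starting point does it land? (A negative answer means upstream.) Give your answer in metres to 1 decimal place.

Perpendicular speed = 5.637 m/s; crossing time = 563 / 5.637 = 99.868 s.
Net downstream speed = -1.703 m/s.
Drift = -1.703 × 99.868 = -170.026 m (upstream).

-170.0 m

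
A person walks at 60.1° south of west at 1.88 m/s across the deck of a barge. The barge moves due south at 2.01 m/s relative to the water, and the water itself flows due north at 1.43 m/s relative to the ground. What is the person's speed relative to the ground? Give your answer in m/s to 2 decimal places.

2.40 m/s

In east/north components (m/s): person relative to barge = (-0.937, -1.630); barge relative to water = (0.000, -2.010); water relative to ground = (0.000, 1.430).
Sum = (-0.937, -2.210) m/s.
Speed = |(-0.937, -2.210)| = 2.400 m/s.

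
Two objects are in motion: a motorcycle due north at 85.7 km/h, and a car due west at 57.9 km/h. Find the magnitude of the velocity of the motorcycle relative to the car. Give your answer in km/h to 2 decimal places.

103.43 km/h

Taking east as x and north as y: motorcycle velocity = (0.000, 85.700) km/h; car velocity = (-57.900, 0.000) km/h.
Velocity of motorcycle relative to car = (0.000, 85.700) − (-57.900, 0.000) = (57.900, 85.700) km/h.
Magnitude = |(57.900, 85.700)| = 103.426 km/h.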